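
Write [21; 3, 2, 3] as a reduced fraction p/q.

Fold from the inside: start with 3/1.
  2 + 1/3 = 7/3
  3 + 3/7 = 24/7
  21 + 7/24 = 511/24

511/24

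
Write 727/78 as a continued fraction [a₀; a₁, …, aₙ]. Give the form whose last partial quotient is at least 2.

727 = 9×78 + 25
78 = 3×25 + 3
25 = 8×3 + 1
3 = 3×1 + 0  (stop)
So 727/78 = [9; 3, 8, 3].

[9; 3, 8, 3]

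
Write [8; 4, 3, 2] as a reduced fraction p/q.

Fold from the inside: start with 2/1.
  3 + 1/2 = 7/2
  4 + 2/7 = 30/7
  8 + 7/30 = 247/30

247/30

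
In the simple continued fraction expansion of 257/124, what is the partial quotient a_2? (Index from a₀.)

257 = 2·124 + 9   →  a_0 = 2
124 = 13·9 + 7   →  a_1 = 13
9 = 1·7 + 2   →  a_2 = 1

1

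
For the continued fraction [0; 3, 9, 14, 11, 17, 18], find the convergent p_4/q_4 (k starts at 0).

Using pₖ = aₖpₖ₋₁ + pₖ₋₂, qₖ = aₖqₖ₋₁ + qₖ₋₂ (with p₋₁=1, p₋₂=0, q₋₁=0, q₋₂=1):
  k=0: a=0, p=0, q=1
  k=1: a=3, p=1, q=3
  k=2: a=9, p=9, q=28
  k=3: a=14, p=127, q=395
  k=4: a=11, p=1406, q=4373

1406/4373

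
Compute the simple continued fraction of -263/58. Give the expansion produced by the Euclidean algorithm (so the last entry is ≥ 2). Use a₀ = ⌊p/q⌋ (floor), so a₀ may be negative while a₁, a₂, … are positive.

-263 = -5*58 + 27
58 = 2*27 + 4
27 = 6*4 + 3
4 = 1*3 + 1
3 = 3*1 + 0  (stop)
So -263/58 = [-5; 2, 6, 1, 3].

[-5; 2, 6, 1, 3]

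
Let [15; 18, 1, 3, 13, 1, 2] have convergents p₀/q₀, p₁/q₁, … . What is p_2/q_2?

286/19

Using pₖ = aₖpₖ₋₁ + pₖ₋₂, qₖ = aₖqₖ₋₁ + qₖ₋₂ (with p₋₁=1, p₋₂=0, q₋₁=0, q₋₂=1):
  k=0: a=15, p=15, q=1
  k=1: a=18, p=271, q=18
  k=2: a=1, p=286, q=19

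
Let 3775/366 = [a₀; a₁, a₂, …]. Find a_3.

2

3775 = 10·366 + 115   →  a_0 = 10
366 = 3·115 + 21   →  a_1 = 3
115 = 5·21 + 10   →  a_2 = 5
21 = 2·10 + 1   →  a_3 = 2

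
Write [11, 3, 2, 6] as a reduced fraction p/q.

508/45

Using pₖ = aₖpₖ₋₁ + pₖ₋₂ and qₖ = aₖqₖ₋₁ + qₖ₋₂:
  k=0: a=11, p=11, q=1
  k=1: a=3, p=34, q=3
  k=2: a=2, p=79, q=7
  k=3: a=6, p=508, q=45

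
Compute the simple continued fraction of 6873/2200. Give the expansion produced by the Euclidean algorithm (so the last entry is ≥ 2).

[3; 8, 17, 16]

6873 = 3·2200 + 273
2200 = 8·273 + 16
273 = 17·16 + 1
16 = 16·1 + 0  (stop)
So 6873/2200 = [3; 8, 17, 16].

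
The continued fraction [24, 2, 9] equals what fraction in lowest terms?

465/19

Using pₖ = aₖpₖ₋₁ + pₖ₋₂ and qₖ = aₖqₖ₋₁ + qₖ₋₂:
  k=0: a=24, p=24, q=1
  k=1: a=2, p=49, q=2
  k=2: a=9, p=465, q=19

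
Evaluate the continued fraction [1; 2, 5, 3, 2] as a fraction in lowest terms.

Fold from the inside: start with 2/1.
  3 + 1/2 = 7/2
  5 + 2/7 = 37/7
  2 + 7/37 = 81/37
  1 + 37/81 = 118/81

118/81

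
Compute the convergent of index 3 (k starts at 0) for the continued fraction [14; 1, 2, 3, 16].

147/10

Using pₖ = aₖpₖ₋₁ + pₖ₋₂, qₖ = aₖqₖ₋₁ + qₖ₋₂ (with p₋₁=1, p₋₂=0, q₋₁=0, q₋₂=1):
  k=0: a=14, p=14, q=1
  k=1: a=1, p=15, q=1
  k=2: a=2, p=44, q=3
  k=3: a=3, p=147, q=10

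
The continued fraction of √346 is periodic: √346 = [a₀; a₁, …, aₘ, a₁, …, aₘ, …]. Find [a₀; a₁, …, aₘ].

a₀ = ⌊√346⌋ = 18.

[18; 1, 1, 1, 1, 36]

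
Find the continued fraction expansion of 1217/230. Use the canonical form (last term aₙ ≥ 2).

[5; 3, 2, 3, 4, 2]

1217 = 5×230 + 67
230 = 3×67 + 29
67 = 2×29 + 9
29 = 3×9 + 2
9 = 4×2 + 1
2 = 2×1 + 0  (stop)
So 1217/230 = [5; 3, 2, 3, 4, 2].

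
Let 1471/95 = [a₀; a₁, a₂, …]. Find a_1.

1471 = 15·95 + 46   →  a_0 = 15
95 = 2·46 + 3   →  a_1 = 2

2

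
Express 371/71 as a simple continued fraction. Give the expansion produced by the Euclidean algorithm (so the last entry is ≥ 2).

[5; 4, 2, 3, 2]

371 = 5*71 + 16
71 = 4*16 + 7
16 = 2*7 + 2
7 = 3*2 + 1
2 = 2*1 + 0  (stop)
So 371/71 = [5; 4, 2, 3, 2].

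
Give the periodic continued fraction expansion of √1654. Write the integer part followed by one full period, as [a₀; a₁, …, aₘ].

a₀ = ⌊√1654⌋ = 40.
With m₀=0, d₀=1 and mₖ₊₁ = dₖaₖ − mₖ, dₖ₊₁ = (n − mₖ₊₁²)/dₖ, aₖ₊₁ = ⌊(a₀+mₖ₊₁)/dₖ₊₁⌋:
  k=1: m=40, d=54, a=1
  k=2: m=14, d=27, a=2
  k=3: m=40, d=2, a=40
  k=4: m=40, d=27, a=2
  k=5: m=14, d=54, a=1
  k=6: m=40, d=1, a=80
d=1 and a=2a₀=80 at k=6, so the next step gives (m, d) = (40, 54) again — its k=1 value — and the period has length 6.

[40; 1, 2, 40, 2, 1, 80]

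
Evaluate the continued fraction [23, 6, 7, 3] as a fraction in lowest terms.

3127/135

Using pₖ = aₖpₖ₋₁ + pₖ₋₂ and qₖ = aₖqₖ₋₁ + qₖ₋₂:
  k=0: a=23, p=23, q=1
  k=1: a=6, p=139, q=6
  k=2: a=7, p=996, q=43
  k=3: a=3, p=3127, q=135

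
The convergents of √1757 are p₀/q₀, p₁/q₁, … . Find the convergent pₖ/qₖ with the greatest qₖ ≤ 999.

41707/995

√1757 = [41; 1, 10, 1, 82, …] (period length 4).
Convergents:
  p_0/q_0 = 41/1
  p_1/q_1 = 42/1
  p_2/q_2 = 461/11
  p_3/q_3 = 503/12
  p_4/q_4 = 41707/995
  p_5/q_5 = 42210/1007
q_4 = 995 ≤ 999 < 1007 = q_5, so the answer is 41707/995.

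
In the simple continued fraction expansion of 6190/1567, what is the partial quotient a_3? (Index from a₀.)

6190 = 3·1567 + 1489   →  a_0 = 3
1567 = 1·1489 + 78   →  a_1 = 1
1489 = 19·78 + 7   →  a_2 = 19
78 = 11·7 + 1   →  a_3 = 11

11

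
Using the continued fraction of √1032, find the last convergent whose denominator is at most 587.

16480/513

√1032 = [32; 8, 64, …] (period length 2).
Convergents:
  p_0/q_0 = 32/1
  p_1/q_1 = 257/8
  p_2/q_2 = 16480/513
  p_3/q_3 = 132097/4112
q_2 = 513 ≤ 587 < 4112 = q_3, so the answer is 16480/513.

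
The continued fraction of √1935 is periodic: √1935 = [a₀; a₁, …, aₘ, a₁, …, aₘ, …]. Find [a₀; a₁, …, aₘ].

[43; 1, 86]

a₀ = ⌊√1935⌋ = 43.
With m₀=0, d₀=1 and mₖ₊₁ = dₖaₖ − mₖ, dₖ₊₁ = (n − mₖ₊₁²)/dₖ, aₖ₊₁ = ⌊(a₀+mₖ₊₁)/dₖ₊₁⌋:
  k=1: m=43, d=86, a=1
  k=2: m=43, d=1, a=86
d=1 and a=2a₀=86 at k=2, so the next step gives (m, d) = (43, 86) again — its k=1 value — and the period has length 2.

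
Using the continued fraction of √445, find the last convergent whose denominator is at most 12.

232/11

√445 = [21; 10, 1, 1, 10, 42, …] (period length 5).
Convergents:
  p_0/q_0 = 21/1
  p_1/q_1 = 211/10
  p_2/q_2 = 232/11
  p_3/q_3 = 443/21
q_2 = 11 ≤ 12 < 21 = q_3, so the answer is 232/11.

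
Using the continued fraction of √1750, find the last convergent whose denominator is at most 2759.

104959/2509

√1750 = [41; 1, 4, 1, 82, …] (period length 4).
Convergents:
  p_0/q_0 = 41/1
  p_1/q_1 = 42/1
  p_2/q_2 = 209/5
  p_3/q_3 = 251/6
  p_4/q_4 = 20791/497
  p_5/q_5 = 21042/503
  p_6/q_6 = 104959/2509
  p_7/q_7 = 126001/3012
q_6 = 2509 ≤ 2759 < 3012 = q_7, so the answer is 104959/2509.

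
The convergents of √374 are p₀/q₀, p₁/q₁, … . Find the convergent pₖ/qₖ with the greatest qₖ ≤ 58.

√374 = [19; 2, 1, 18, 1, 2, 38, …] (period length 6).
Convergents:
  p_0/q_0 = 19/1
  p_1/q_1 = 39/2
  p_2/q_2 = 58/3
  p_3/q_3 = 1083/56
  p_4/q_4 = 1141/59
q_3 = 56 ≤ 58 < 59 = q_4, so the answer is 1083/56.

1083/56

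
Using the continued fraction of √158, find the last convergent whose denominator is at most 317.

3331/265

√158 = [12; 1, 1, 3, 12, 3, 1, 1, 24, …] (period length 8).
Convergents:
  p_0/q_0 = 12/1
  p_1/q_1 = 13/1
  p_2/q_2 = 25/2
  p_3/q_3 = 88/7
  p_4/q_4 = 1081/86
  p_5/q_5 = 3331/265
  p_6/q_6 = 4412/351
q_5 = 265 ≤ 317 < 351 = q_6, so the answer is 3331/265.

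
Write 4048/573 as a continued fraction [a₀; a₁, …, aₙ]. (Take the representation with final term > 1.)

[7; 15, 2, 18]

4048 = 7×573 + 37
573 = 15×37 + 18
37 = 2×18 + 1
18 = 18×1 + 0  (stop)
So 4048/573 = [7; 15, 2, 18].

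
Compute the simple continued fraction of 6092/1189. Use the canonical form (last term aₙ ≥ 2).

[5; 8, 11, 3, 4]

6092 = 5×1189 + 147
1189 = 8×147 + 13
147 = 11×13 + 4
13 = 3×4 + 1
4 = 4×1 + 0  (stop)
So 6092/1189 = [5; 8, 11, 3, 4].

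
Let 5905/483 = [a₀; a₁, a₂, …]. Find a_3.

3

5905 = 12·483 + 109   →  a_0 = 12
483 = 4·109 + 47   →  a_1 = 4
109 = 2·47 + 15   →  a_2 = 2
47 = 3·15 + 2   →  a_3 = 3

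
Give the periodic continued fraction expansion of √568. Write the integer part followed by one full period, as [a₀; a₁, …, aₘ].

a₀ = ⌊√568⌋ = 23.
With m₀=0, d₀=1 and mₖ₊₁ = dₖaₖ − mₖ, dₖ₊₁ = (n − mₖ₊₁²)/dₖ, aₖ₊₁ = ⌊(a₀+mₖ₊₁)/dₖ₊₁⌋:
  k=1: m=23, d=39, a=1
  k=2: m=16, d=8, a=4
  k=3: m=16, d=39, a=1
  k=4: m=23, d=1, a=46
d=1 and a=2a₀=46 at k=4, so the next step gives (m, d) = (23, 39) again — its k=1 value — and the period has length 4.

[23; 1, 4, 1, 46]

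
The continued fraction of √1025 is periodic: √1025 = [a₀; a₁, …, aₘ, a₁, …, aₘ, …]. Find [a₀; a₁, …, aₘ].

a₀ = ⌊√1025⌋ = 32.
With m₀=0, d₀=1 and mₖ₊₁ = dₖaₖ − mₖ, dₖ₊₁ = (n − mₖ₊₁²)/dₖ, aₖ₊₁ = ⌊(a₀+mₖ₊₁)/dₖ₊₁⌋:
  k=1: m=32, d=1, a=64
d=1 and a=2a₀=64 at k=1, so the next step gives (m, d) = (32, 1) again — its k=1 value — and the period has length 1.

[32; 64]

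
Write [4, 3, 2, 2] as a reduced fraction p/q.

Using pₖ = aₖpₖ₋₁ + pₖ₋₂ and qₖ = aₖqₖ₋₁ + qₖ₋₂:
  k=0: a=4, p=4, q=1
  k=1: a=3, p=13, q=3
  k=2: a=2, p=30, q=7
  k=3: a=2, p=73, q=17

73/17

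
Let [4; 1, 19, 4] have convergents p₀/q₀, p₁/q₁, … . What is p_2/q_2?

99/20

Using pₖ = aₖpₖ₋₁ + pₖ₋₂, qₖ = aₖqₖ₋₁ + qₖ₋₂ (with p₋₁=1, p₋₂=0, q₋₁=0, q₋₂=1):
  k=0: a=4, p=4, q=1
  k=1: a=1, p=5, q=1
  k=2: a=19, p=99, q=20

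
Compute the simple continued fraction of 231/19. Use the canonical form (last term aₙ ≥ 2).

[12; 6, 3]

231 = 12×19 + 3
19 = 6×3 + 1
3 = 3×1 + 0  (stop)
So 231/19 = [12; 6, 3].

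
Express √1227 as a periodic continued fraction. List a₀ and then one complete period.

a₀ = ⌊√1227⌋ = 35.

[35; 35, 70]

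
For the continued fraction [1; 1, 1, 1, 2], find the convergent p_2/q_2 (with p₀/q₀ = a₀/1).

Using pₖ = aₖpₖ₋₁ + pₖ₋₂, qₖ = aₖqₖ₋₁ + qₖ₋₂ (with p₋₁=1, p₋₂=0, q₋₁=0, q₋₂=1):
  k=0: a=1, p=1, q=1
  k=1: a=1, p=2, q=1
  k=2: a=1, p=3, q=2

3/2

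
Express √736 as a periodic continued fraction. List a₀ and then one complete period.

a₀ = ⌊√736⌋ = 27.
With m₀=0, d₀=1 and mₖ₊₁ = dₖaₖ − mₖ, dₖ₊₁ = (n − mₖ₊₁²)/dₖ, aₖ₊₁ = ⌊(a₀+mₖ₊₁)/dₖ₊₁⌋:
  k=1: m=27, d=7, a=7
  k=2: m=22, d=36, a=1
  k=3: m=14, d=15, a=2
  k=4: m=16, d=32, a=1
  k=5: m=16, d=15, a=2
  k=6: m=14, d=36, a=1
  k=7: m=22, d=7, a=7
  k=8: m=27, d=1, a=54
d=1 and a=2a₀=54 at k=8, so the next step gives (m, d) = (27, 7) again — its k=1 value — and the period has length 8.

[27; 7, 1, 2, 1, 2, 1, 7, 54]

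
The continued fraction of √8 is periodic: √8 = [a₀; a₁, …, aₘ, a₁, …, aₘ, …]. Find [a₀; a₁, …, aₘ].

[2; 1, 4]

a₀ = ⌊√8⌋ = 2.
With m₀=0, d₀=1 and mₖ₊₁ = dₖaₖ − mₖ, dₖ₊₁ = (n − mₖ₊₁²)/dₖ, aₖ₊₁ = ⌊(a₀+mₖ₊₁)/dₖ₊₁⌋:
  k=1: m=2, d=4, a=1
  k=2: m=2, d=1, a=4
d=1 and a=2a₀=4 at k=2, so the next step gives (m, d) = (2, 4) again — its k=1 value — and the period has length 2.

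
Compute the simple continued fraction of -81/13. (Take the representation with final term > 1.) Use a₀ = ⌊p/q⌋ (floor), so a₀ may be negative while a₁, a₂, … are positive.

-81 = -7·13 + 10
13 = 1·10 + 3
10 = 3·3 + 1
3 = 3·1 + 0  (stop)
So -81/13 = [-7; 1, 3, 3].

[-7; 1, 3, 3]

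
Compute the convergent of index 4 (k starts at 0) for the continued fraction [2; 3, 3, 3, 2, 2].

Using pₖ = aₖpₖ₋₁ + pₖ₋₂, qₖ = aₖqₖ₋₁ + qₖ₋₂ (with p₋₁=1, p₋₂=0, q₋₁=0, q₋₂=1):
  k=0: a=2, p=2, q=1
  k=1: a=3, p=7, q=3
  k=2: a=3, p=23, q=10
  k=3: a=3, p=76, q=33
  k=4: a=2, p=175, q=76

175/76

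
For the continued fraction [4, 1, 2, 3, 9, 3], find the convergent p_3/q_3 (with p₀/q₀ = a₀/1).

Using pₖ = aₖpₖ₋₁ + pₖ₋₂, qₖ = aₖqₖ₋₁ + qₖ₋₂ (with p₋₁=1, p₋₂=0, q₋₁=0, q₋₂=1):
  k=0: a=4, p=4, q=1
  k=1: a=1, p=5, q=1
  k=2: a=2, p=14, q=3
  k=3: a=3, p=47, q=10

47/10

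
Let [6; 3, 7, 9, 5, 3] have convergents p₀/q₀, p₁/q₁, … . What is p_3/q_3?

Using pₖ = aₖpₖ₋₁ + pₖ₋₂, qₖ = aₖqₖ₋₁ + qₖ₋₂ (with p₋₁=1, p₋₂=0, q₋₁=0, q₋₂=1):
  k=0: a=6, p=6, q=1
  k=1: a=3, p=19, q=3
  k=2: a=7, p=139, q=22
  k=3: a=9, p=1270, q=201

1270/201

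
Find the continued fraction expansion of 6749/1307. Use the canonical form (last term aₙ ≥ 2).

6749 = 5*1307 + 214
1307 = 6*214 + 23
214 = 9*23 + 7
23 = 3*7 + 2
7 = 3*2 + 1
2 = 2*1 + 0  (stop)
So 6749/1307 = [5; 6, 9, 3, 3, 2].

[5; 6, 9, 3, 3, 2]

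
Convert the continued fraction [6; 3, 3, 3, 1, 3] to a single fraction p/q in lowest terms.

Using pₖ = aₖpₖ₋₁ + pₖ₋₂ and qₖ = aₖqₖ₋₁ + qₖ₋₂:
  k=0: a=6, p=6, q=1
  k=1: a=3, p=19, q=3
  k=2: a=3, p=63, q=10
  k=3: a=3, p=208, q=33
  k=4: a=1, p=271, q=43
  k=5: a=3, p=1021, q=162

1021/162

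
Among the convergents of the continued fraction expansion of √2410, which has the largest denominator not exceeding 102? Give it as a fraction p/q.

4811/98

√2410 = [49; 10, 1, 8, 1, 10, 98, …] (period length 6).
Convergents:
  p_0/q_0 = 49/1
  p_1/q_1 = 491/10
  p_2/q_2 = 540/11
  p_3/q_3 = 4811/98
  p_4/q_4 = 5351/109
q_3 = 98 ≤ 102 < 109 = q_4, so the answer is 4811/98.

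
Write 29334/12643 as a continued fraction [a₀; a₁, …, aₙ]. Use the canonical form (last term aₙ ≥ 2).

29334 = 2*12643 + 4048
12643 = 3*4048 + 499
4048 = 8*499 + 56
499 = 8*56 + 51
56 = 1*51 + 5
51 = 10*5 + 1
5 = 5*1 + 0  (stop)
So 29334/12643 = [2; 3, 8, 8, 1, 10, 5].

[2; 3, 8, 8, 1, 10, 5]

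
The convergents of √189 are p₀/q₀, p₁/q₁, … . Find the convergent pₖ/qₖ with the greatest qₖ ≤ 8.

√189 = [13; 1, 2, 1, 26, …] (period length 4).
Convergents:
  p_0/q_0 = 13/1
  p_1/q_1 = 14/1
  p_2/q_2 = 41/3
  p_3/q_3 = 55/4
  p_4/q_4 = 1471/107
q_3 = 4 ≤ 8 < 107 = q_4, so the answer is 55/4.

55/4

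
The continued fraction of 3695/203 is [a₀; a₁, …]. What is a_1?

3695 = 18·203 + 41   →  a_0 = 18
203 = 4·41 + 39   →  a_1 = 4

4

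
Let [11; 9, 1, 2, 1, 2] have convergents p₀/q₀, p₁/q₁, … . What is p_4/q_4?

433/39

Using pₖ = aₖpₖ₋₁ + pₖ₋₂, qₖ = aₖqₖ₋₁ + qₖ₋₂ (with p₋₁=1, p₋₂=0, q₋₁=0, q₋₂=1):
  k=0: a=11, p=11, q=1
  k=1: a=9, p=100, q=9
  k=2: a=1, p=111, q=10
  k=3: a=2, p=322, q=29
  k=4: a=1, p=433, q=39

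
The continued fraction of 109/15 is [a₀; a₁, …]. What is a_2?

1

109 = 7·15 + 4   →  a_0 = 7
15 = 3·4 + 3   →  a_1 = 3
4 = 1·3 + 1   →  a_2 = 1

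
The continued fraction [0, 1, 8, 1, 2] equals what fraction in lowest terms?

26/29

Using pₖ = aₖpₖ₋₁ + pₖ₋₂ and qₖ = aₖqₖ₋₁ + qₖ₋₂:
  k=0: a=0, p=0, q=1
  k=1: a=1, p=1, q=1
  k=2: a=8, p=8, q=9
  k=3: a=1, p=9, q=10
  k=4: a=2, p=26, q=29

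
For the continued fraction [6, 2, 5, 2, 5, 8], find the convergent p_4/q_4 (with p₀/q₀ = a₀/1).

846/131

Using pₖ = aₖpₖ₋₁ + pₖ₋₂, qₖ = aₖqₖ₋₁ + qₖ₋₂ (with p₋₁=1, p₋₂=0, q₋₁=0, q₋₂=1):
  k=0: a=6, p=6, q=1
  k=1: a=2, p=13, q=2
  k=2: a=5, p=71, q=11
  k=3: a=2, p=155, q=24
  k=4: a=5, p=846, q=131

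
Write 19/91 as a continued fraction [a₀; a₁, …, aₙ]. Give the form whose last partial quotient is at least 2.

[0; 4, 1, 3, 1, 3]

19 = 0*91 + 19
91 = 4*19 + 15
19 = 1*15 + 4
15 = 3*4 + 3
4 = 1*3 + 1
3 = 3*1 + 0  (stop)
So 19/91 = [0; 4, 1, 3, 1, 3].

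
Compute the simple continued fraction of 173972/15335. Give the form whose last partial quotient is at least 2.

[11; 2, 1, 9, 19, 2, 13]

173972 = 11·15335 + 5287
15335 = 2·5287 + 4761
5287 = 1·4761 + 526
4761 = 9·526 + 27
526 = 19·27 + 13
27 = 2·13 + 1
13 = 13·1 + 0  (stop)
So 173972/15335 = [11; 2, 1, 9, 19, 2, 13].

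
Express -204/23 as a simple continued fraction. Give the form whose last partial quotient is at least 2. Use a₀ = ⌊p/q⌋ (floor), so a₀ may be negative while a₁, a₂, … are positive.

-204 = -9·23 + 3
23 = 7·3 + 2
3 = 1·2 + 1
2 = 2·1 + 0  (stop)
So -204/23 = [-9; 7, 1, 2].

[-9; 7, 1, 2]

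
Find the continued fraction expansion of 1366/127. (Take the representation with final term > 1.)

[10; 1, 3, 10, 3]

1366 = 10·127 + 96
127 = 1·96 + 31
96 = 3·31 + 3
31 = 10·3 + 1
3 = 3·1 + 0  (stop)
So 1366/127 = [10; 1, 3, 10, 3].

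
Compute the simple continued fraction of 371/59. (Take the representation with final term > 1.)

[6; 3, 2, 8]

371 = 6×59 + 17
59 = 3×17 + 8
17 = 2×8 + 1
8 = 8×1 + 0  (stop)
So 371/59 = [6; 3, 2, 8].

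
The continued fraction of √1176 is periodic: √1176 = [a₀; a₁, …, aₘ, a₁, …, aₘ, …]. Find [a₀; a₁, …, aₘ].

a₀ = ⌊√1176⌋ = 34.
With m₀=0, d₀=1 and mₖ₊₁ = dₖaₖ − mₖ, dₖ₊₁ = (n − mₖ₊₁²)/dₖ, aₖ₊₁ = ⌊(a₀+mₖ₊₁)/dₖ₊₁⌋:
  k=1: m=34, d=20, a=3
  k=2: m=26, d=25, a=2
  k=3: m=24, d=24, a=2
  k=4: m=24, d=25, a=2
  k=5: m=26, d=20, a=3
  k=6: m=34, d=1, a=68
d=1 and a=2a₀=68 at k=6, so the next step gives (m, d) = (34, 20) again — its k=1 value — and the period has length 6.

[34; 3, 2, 2, 2, 3, 68]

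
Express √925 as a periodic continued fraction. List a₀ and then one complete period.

[30; 2, 2, 2, 2, 60]

a₀ = ⌊√925⌋ = 30.
With m₀=0, d₀=1 and mₖ₊₁ = dₖaₖ − mₖ, dₖ₊₁ = (n − mₖ₊₁²)/dₖ, aₖ₊₁ = ⌊(a₀+mₖ₊₁)/dₖ₊₁⌋:
  k=1: m=30, d=25, a=2
  k=2: m=20, d=21, a=2
  k=3: m=22, d=21, a=2
  k=4: m=20, d=25, a=2
  k=5: m=30, d=1, a=60
d=1 and a=2a₀=60 at k=5, so the next step gives (m, d) = (30, 25) again — its k=1 value — and the period has length 5.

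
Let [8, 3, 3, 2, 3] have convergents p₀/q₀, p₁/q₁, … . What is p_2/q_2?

Using pₖ = aₖpₖ₋₁ + pₖ₋₂, qₖ = aₖqₖ₋₁ + qₖ₋₂ (with p₋₁=1, p₋₂=0, q₋₁=0, q₋₂=1):
  k=0: a=8, p=8, q=1
  k=1: a=3, p=25, q=3
  k=2: a=3, p=83, q=10

83/10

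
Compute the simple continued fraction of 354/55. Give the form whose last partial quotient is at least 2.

354 = 6×55 + 24
55 = 2×24 + 7
24 = 3×7 + 3
7 = 2×3 + 1
3 = 3×1 + 0  (stop)
So 354/55 = [6; 2, 3, 2, 3].

[6; 2, 3, 2, 3]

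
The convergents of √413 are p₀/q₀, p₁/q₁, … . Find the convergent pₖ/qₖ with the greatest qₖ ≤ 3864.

36560/1799

√413 = [20; 3, 9, 1, 4, 1, 9, 3, 40, …] (period length 8).
Convergents:
  p_0/q_0 = 20/1
  p_1/q_1 = 61/3
  p_2/q_2 = 569/28
  p_3/q_3 = 630/31
  p_4/q_4 = 3089/152
  p_5/q_5 = 3719/183
  p_6/q_6 = 36560/1799
  p_7/q_7 = 113399/5580
q_6 = 1799 ≤ 3864 < 5580 = q_7, so the answer is 36560/1799.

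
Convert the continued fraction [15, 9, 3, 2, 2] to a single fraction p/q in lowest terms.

2387/158

Fold from the inside: start with 2/1.
  2 + 1/2 = 5/2
  3 + 2/5 = 17/5
  9 + 5/17 = 158/17
  15 + 17/158 = 2387/158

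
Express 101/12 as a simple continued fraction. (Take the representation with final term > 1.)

[8; 2, 2, 2]

101 = 8*12 + 5
12 = 2*5 + 2
5 = 2*2 + 1
2 = 2*1 + 0  (stop)
So 101/12 = [8; 2, 2, 2].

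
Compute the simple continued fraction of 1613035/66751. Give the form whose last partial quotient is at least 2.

[24; 6, 16, 13, 2, 3, 7]

1613035 = 24×66751 + 11011
66751 = 6×11011 + 685
11011 = 16×685 + 51
685 = 13×51 + 22
51 = 2×22 + 7
22 = 3×7 + 1
7 = 7×1 + 0  (stop)
So 1613035/66751 = [24; 6, 16, 13, 2, 3, 7].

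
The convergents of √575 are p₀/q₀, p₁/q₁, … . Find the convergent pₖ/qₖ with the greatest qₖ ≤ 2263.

54073/2255

√575 = [23; 1, 46, …] (period length 2).
Convergents:
  p_0/q_0 = 23/1
  p_1/q_1 = 24/1
  p_2/q_2 = 1127/47
  p_3/q_3 = 1151/48
  p_4/q_4 = 54073/2255
  p_5/q_5 = 55224/2303
q_4 = 2255 ≤ 2263 < 2303 = q_5, so the answer is 54073/2255.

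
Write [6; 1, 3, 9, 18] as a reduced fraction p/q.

4527/670

Using pₖ = aₖpₖ₋₁ + pₖ₋₂ and qₖ = aₖqₖ₋₁ + qₖ₋₂:
  k=0: a=6, p=6, q=1
  k=1: a=1, p=7, q=1
  k=2: a=3, p=27, q=4
  k=3: a=9, p=250, q=37
  k=4: a=18, p=4527, q=670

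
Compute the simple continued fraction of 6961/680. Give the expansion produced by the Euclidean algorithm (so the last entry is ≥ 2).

6961 = 10·680 + 161
680 = 4·161 + 36
161 = 4·36 + 17
36 = 2·17 + 2
17 = 8·2 + 1
2 = 2·1 + 0  (stop)
So 6961/680 = [10; 4, 4, 2, 8, 2].

[10; 4, 4, 2, 8, 2]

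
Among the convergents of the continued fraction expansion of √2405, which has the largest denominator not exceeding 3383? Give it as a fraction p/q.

58898/1201

√2405 = [49; 24, 1, 1, 24, 98, …] (period length 5).
Convergents:
  p_0/q_0 = 49/1
  p_1/q_1 = 1177/24
  p_2/q_2 = 1226/25
  p_3/q_3 = 2403/49
  p_4/q_4 = 58898/1201
  p_5/q_5 = 5774407/117747
q_4 = 1201 ≤ 3383 < 117747 = q_5, so the answer is 58898/1201.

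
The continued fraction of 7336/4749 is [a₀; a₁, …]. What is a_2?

7336 = 1·4749 + 2587   →  a_0 = 1
4749 = 1·2587 + 2162   →  a_1 = 1
2587 = 1·2162 + 425   →  a_2 = 1

1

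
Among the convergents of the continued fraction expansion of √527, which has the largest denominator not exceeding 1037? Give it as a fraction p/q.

23737/1034

√527 = [22; 1, 21, 1, 44, …] (period length 4).
Convergents:
  p_0/q_0 = 22/1
  p_1/q_1 = 23/1
  p_2/q_2 = 505/22
  p_3/q_3 = 528/23
  p_4/q_4 = 23737/1034
  p_5/q_5 = 24265/1057
q_4 = 1034 ≤ 1037 < 1057 = q_5, so the answer is 23737/1034.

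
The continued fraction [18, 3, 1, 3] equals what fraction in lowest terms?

274/15

Fold from the inside: start with 3/1.
  1 + 1/3 = 4/3
  3 + 3/4 = 15/4
  18 + 4/15 = 274/15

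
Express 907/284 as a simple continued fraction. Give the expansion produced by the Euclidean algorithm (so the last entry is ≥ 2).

907 = 3·284 + 55
284 = 5·55 + 9
55 = 6·9 + 1
9 = 9·1 + 0  (stop)
So 907/284 = [3; 5, 6, 9].

[3; 5, 6, 9]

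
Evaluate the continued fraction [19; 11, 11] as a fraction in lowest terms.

Using pₖ = aₖpₖ₋₁ + pₖ₋₂ and qₖ = aₖqₖ₋₁ + qₖ₋₂:
  k=0: a=19, p=19, q=1
  k=1: a=11, p=210, q=11
  k=2: a=11, p=2329, q=122

2329/122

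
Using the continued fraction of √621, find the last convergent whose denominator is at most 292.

√621 = [24; 1, 11, 2, 11, 1, 48, …] (period length 6).
Convergents:
  p_0/q_0 = 24/1
  p_1/q_1 = 25/1
  p_2/q_2 = 299/12
  p_3/q_3 = 623/25
  p_4/q_4 = 7152/287
  p_5/q_5 = 7775/312
q_4 = 287 ≤ 292 < 312 = q_5, so the answer is 7152/287.

7152/287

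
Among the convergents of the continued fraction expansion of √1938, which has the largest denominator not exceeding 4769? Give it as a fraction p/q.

170500/3873

√1938 = [44; 44, 88, …] (period length 2).
Convergents:
  p_0/q_0 = 44/1
  p_1/q_1 = 1937/44
  p_2/q_2 = 170500/3873
  p_3/q_3 = 7503937/170456
q_2 = 3873 ≤ 4769 < 170456 = q_3, so the answer is 170500/3873.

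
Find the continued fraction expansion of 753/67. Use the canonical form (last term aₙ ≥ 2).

753 = 11·67 + 16
67 = 4·16 + 3
16 = 5·3 + 1
3 = 3·1 + 0  (stop)
So 753/67 = [11; 4, 5, 3].

[11; 4, 5, 3]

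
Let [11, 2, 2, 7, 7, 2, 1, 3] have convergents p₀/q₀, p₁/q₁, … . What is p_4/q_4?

3011/264

Using pₖ = aₖpₖ₋₁ + pₖ₋₂, qₖ = aₖqₖ₋₁ + qₖ₋₂ (with p₋₁=1, p₋₂=0, q₋₁=0, q₋₂=1):
  k=0: a=11, p=11, q=1
  k=1: a=2, p=23, q=2
  k=2: a=2, p=57, q=5
  k=3: a=7, p=422, q=37
  k=4: a=7, p=3011, q=264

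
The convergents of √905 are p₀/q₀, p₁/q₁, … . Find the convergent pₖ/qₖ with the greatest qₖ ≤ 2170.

21690/721

√905 = [30; 12, 60, …] (period length 2).
Convergents:
  p_0/q_0 = 30/1
  p_1/q_1 = 361/12
  p_2/q_2 = 21690/721
  p_3/q_3 = 260641/8664
q_2 = 721 ≤ 2170 < 8664 = q_3, so the answer is 21690/721.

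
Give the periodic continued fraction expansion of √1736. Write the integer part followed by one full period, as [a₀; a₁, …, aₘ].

a₀ = ⌊√1736⌋ = 41.
With m₀=0, d₀=1 and mₖ₊₁ = dₖaₖ − mₖ, dₖ₊₁ = (n − mₖ₊₁²)/dₖ, aₖ₊₁ = ⌊(a₀+mₖ₊₁)/dₖ₊₁⌋:
  k=1: m=41, d=55, a=1
  k=2: m=14, d=28, a=1
  k=3: m=14, d=55, a=1
  k=4: m=41, d=1, a=82
d=1 and a=2a₀=82 at k=4, so the next step gives (m, d) = (41, 55) again — its k=1 value — and the period has length 4.

[41; 1, 1, 1, 82]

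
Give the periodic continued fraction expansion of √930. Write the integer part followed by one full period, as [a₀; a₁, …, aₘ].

a₀ = ⌊√930⌋ = 30.
With m₀=0, d₀=1 and mₖ₊₁ = dₖaₖ − mₖ, dₖ₊₁ = (n − mₖ₊₁²)/dₖ, aₖ₊₁ = ⌊(a₀+mₖ₊₁)/dₖ₊₁⌋:
  k=1: m=30, d=30, a=2
  k=2: m=30, d=1, a=60
d=1 and a=2a₀=60 at k=2, so the next step gives (m, d) = (30, 30) again — its k=1 value — and the period has length 2.

[30; 2, 60]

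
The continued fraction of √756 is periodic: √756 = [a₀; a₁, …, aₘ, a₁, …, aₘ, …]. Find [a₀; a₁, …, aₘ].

[27; 2, 54]

a₀ = ⌊√756⌋ = 27.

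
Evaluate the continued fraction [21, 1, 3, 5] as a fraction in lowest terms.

457/21

Fold from the inside: start with 5/1.
  3 + 1/5 = 16/5
  1 + 5/16 = 21/16
  21 + 16/21 = 457/21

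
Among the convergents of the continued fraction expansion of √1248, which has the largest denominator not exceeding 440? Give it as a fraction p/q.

5617/159

√1248 = [35; 3, 17, 3, 70, …] (period length 4).
Convergents:
  p_0/q_0 = 35/1
  p_1/q_1 = 106/3
  p_2/q_2 = 1837/52
  p_3/q_3 = 5617/159
  p_4/q_4 = 395027/11182
q_3 = 159 ≤ 440 < 11182 = q_4, so the answer is 5617/159.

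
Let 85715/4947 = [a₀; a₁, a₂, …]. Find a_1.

3

85715 = 17·4947 + 1616   →  a_0 = 17
4947 = 3·1616 + 99   →  a_1 = 3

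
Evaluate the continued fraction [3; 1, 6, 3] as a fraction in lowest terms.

85/22

Using pₖ = aₖpₖ₋₁ + pₖ₋₂ and qₖ = aₖqₖ₋₁ + qₖ₋₂:
  k=0: a=3, p=3, q=1
  k=1: a=1, p=4, q=1
  k=2: a=6, p=27, q=7
  k=3: a=3, p=85, q=22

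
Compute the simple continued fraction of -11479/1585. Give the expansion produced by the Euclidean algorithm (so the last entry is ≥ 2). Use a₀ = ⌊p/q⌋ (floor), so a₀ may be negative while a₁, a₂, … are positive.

[-8; 1, 3, 7, 1, 5, 8]

-11479 = -8*1585 + 1201
1585 = 1*1201 + 384
1201 = 3*384 + 49
384 = 7*49 + 41
49 = 1*41 + 8
41 = 5*8 + 1
8 = 8*1 + 0  (stop)
So -11479/1585 = [-8; 1, 3, 7, 1, 5, 8].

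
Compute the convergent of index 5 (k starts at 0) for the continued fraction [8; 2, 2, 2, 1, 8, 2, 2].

1245/148

Using pₖ = aₖpₖ₋₁ + pₖ₋₂, qₖ = aₖqₖ₋₁ + qₖ₋₂ (with p₋₁=1, p₋₂=0, q₋₁=0, q₋₂=1):
  k=0: a=8, p=8, q=1
  k=1: a=2, p=17, q=2
  k=2: a=2, p=42, q=5
  k=3: a=2, p=101, q=12
  k=4: a=1, p=143, q=17
  k=5: a=8, p=1245, q=148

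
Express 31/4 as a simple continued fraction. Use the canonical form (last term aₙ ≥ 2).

[7; 1, 3]

31 = 7*4 + 3
4 = 1*3 + 1
3 = 3*1 + 0  (stop)
So 31/4 = [7; 1, 3].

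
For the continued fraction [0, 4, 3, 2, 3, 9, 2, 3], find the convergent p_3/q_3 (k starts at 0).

Using pₖ = aₖpₖ₋₁ + pₖ₋₂, qₖ = aₖqₖ₋₁ + qₖ₋₂ (with p₋₁=1, p₋₂=0, q₋₁=0, q₋₂=1):
  k=0: a=0, p=0, q=1
  k=1: a=4, p=1, q=4
  k=2: a=3, p=3, q=13
  k=3: a=2, p=7, q=30

7/30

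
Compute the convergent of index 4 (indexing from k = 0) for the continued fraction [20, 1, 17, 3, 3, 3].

3833/183

Using pₖ = aₖpₖ₋₁ + pₖ₋₂, qₖ = aₖqₖ₋₁ + qₖ₋₂ (with p₋₁=1, p₋₂=0, q₋₁=0, q₋₂=1):
  k=0: a=20, p=20, q=1
  k=1: a=1, p=21, q=1
  k=2: a=17, p=377, q=18
  k=3: a=3, p=1152, q=55
  k=4: a=3, p=3833, q=183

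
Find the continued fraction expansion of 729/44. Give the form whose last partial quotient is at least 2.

[16; 1, 1, 3, 6]

729 = 16·44 + 25
44 = 1·25 + 19
25 = 1·19 + 6
19 = 3·6 + 1
6 = 6·1 + 0  (stop)
So 729/44 = [16; 1, 1, 3, 6].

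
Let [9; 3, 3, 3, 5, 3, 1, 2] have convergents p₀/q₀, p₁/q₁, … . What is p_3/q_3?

307/33

Using pₖ = aₖpₖ₋₁ + pₖ₋₂, qₖ = aₖqₖ₋₁ + qₖ₋₂ (with p₋₁=1, p₋₂=0, q₋₁=0, q₋₂=1):
  k=0: a=9, p=9, q=1
  k=1: a=3, p=28, q=3
  k=2: a=3, p=93, q=10
  k=3: a=3, p=307, q=33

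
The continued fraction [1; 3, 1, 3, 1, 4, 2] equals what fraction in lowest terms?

254/201

Using pₖ = aₖpₖ₋₁ + pₖ₋₂ and qₖ = aₖqₖ₋₁ + qₖ₋₂:
  k=0: a=1, p=1, q=1
  k=1: a=3, p=4, q=3
  k=2: a=1, p=5, q=4
  k=3: a=3, p=19, q=15
  k=4: a=1, p=24, q=19
  k=5: a=4, p=115, q=91
  k=6: a=2, p=254, q=201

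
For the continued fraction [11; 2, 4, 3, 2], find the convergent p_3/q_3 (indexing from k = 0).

Using pₖ = aₖpₖ₋₁ + pₖ₋₂, qₖ = aₖqₖ₋₁ + qₖ₋₂ (with p₋₁=1, p₋₂=0, q₋₁=0, q₋₂=1):
  k=0: a=11, p=11, q=1
  k=1: a=2, p=23, q=2
  k=2: a=4, p=103, q=9
  k=3: a=3, p=332, q=29

332/29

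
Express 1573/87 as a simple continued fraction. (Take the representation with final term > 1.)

[18; 12, 2, 3]

1573 = 18×87 + 7
87 = 12×7 + 3
7 = 2×3 + 1
3 = 3×1 + 0  (stop)
So 1573/87 = [18; 12, 2, 3].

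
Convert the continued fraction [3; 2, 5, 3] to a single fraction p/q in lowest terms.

Fold from the inside: start with 3/1.
  5 + 1/3 = 16/3
  2 + 3/16 = 35/16
  3 + 16/35 = 121/35

121/35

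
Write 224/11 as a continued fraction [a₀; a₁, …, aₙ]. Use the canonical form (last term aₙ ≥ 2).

[20; 2, 1, 3]

224 = 20×11 + 4
11 = 2×4 + 3
4 = 1×3 + 1
3 = 3×1 + 0  (stop)
So 224/11 = [20; 2, 1, 3].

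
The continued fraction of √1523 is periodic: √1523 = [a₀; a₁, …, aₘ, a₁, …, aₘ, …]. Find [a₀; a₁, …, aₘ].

[39; 39, 78]

a₀ = ⌊√1523⌋ = 39.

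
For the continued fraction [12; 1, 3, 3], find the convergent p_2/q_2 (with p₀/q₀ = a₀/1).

Using pₖ = aₖpₖ₋₁ + pₖ₋₂, qₖ = aₖqₖ₋₁ + qₖ₋₂ (with p₋₁=1, p₋₂=0, q₋₁=0, q₋₂=1):
  k=0: a=12, p=12, q=1
  k=1: a=1, p=13, q=1
  k=2: a=3, p=51, q=4

51/4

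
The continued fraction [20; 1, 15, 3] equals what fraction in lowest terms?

Using pₖ = aₖpₖ₋₁ + pₖ₋₂ and qₖ = aₖqₖ₋₁ + qₖ₋₂:
  k=0: a=20, p=20, q=1
  k=1: a=1, p=21, q=1
  k=2: a=15, p=335, q=16
  k=3: a=3, p=1026, q=49

1026/49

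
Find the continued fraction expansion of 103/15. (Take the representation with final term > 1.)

[6; 1, 6, 2]

103 = 6*15 + 13
15 = 1*13 + 2
13 = 6*2 + 1
2 = 2*1 + 0  (stop)
So 103/15 = [6; 1, 6, 2].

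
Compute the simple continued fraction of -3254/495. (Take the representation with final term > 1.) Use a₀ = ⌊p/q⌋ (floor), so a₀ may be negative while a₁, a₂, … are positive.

[-7; 2, 2, 1, 8, 8]

-3254 = -7*495 + 211
495 = 2*211 + 73
211 = 2*73 + 65
73 = 1*65 + 8
65 = 8*8 + 1
8 = 8*1 + 0  (stop)
So -3254/495 = [-7; 2, 2, 1, 8, 8].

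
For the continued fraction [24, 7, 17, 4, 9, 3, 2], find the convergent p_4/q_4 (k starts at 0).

Using pₖ = aₖpₖ₋₁ + pₖ₋₂, qₖ = aₖqₖ₋₁ + qₖ₋₂ (with p₋₁=1, p₋₂=0, q₋₁=0, q₋₂=1):
  k=0: a=24, p=24, q=1
  k=1: a=7, p=169, q=7
  k=2: a=17, p=2897, q=120
  k=3: a=4, p=11757, q=487
  k=4: a=9, p=108710, q=4503

108710/4503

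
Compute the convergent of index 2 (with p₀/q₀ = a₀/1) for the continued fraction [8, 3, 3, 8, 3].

Using pₖ = aₖpₖ₋₁ + pₖ₋₂, qₖ = aₖqₖ₋₁ + qₖ₋₂ (with p₋₁=1, p₋₂=0, q₋₁=0, q₋₂=1):
  k=0: a=8, p=8, q=1
  k=1: a=3, p=25, q=3
  k=2: a=3, p=83, q=10

83/10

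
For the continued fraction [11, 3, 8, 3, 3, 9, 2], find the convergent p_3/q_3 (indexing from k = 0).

Using pₖ = aₖpₖ₋₁ + pₖ₋₂, qₖ = aₖqₖ₋₁ + qₖ₋₂ (with p₋₁=1, p₋₂=0, q₋₁=0, q₋₂=1):
  k=0: a=11, p=11, q=1
  k=1: a=3, p=34, q=3
  k=2: a=8, p=283, q=25
  k=3: a=3, p=883, q=78

883/78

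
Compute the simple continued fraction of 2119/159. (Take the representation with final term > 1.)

[13; 3, 17, 3]

2119 = 13·159 + 52
159 = 3·52 + 3
52 = 17·3 + 1
3 = 3·1 + 0  (stop)
So 2119/159 = [13; 3, 17, 3].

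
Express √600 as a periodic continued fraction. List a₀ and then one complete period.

[24; 2, 48]

a₀ = ⌊√600⌋ = 24.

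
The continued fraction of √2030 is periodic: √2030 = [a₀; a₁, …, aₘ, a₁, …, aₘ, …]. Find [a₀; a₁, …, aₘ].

a₀ = ⌊√2030⌋ = 45.
With m₀=0, d₀=1 and mₖ₊₁ = dₖaₖ − mₖ, dₖ₊₁ = (n − mₖ₊₁²)/dₖ, aₖ₊₁ = ⌊(a₀+mₖ₊₁)/dₖ₊₁⌋:
  k=1: m=45, d=5, a=18
  k=2: m=45, d=1, a=90
d=1 and a=2a₀=90 at k=2, so the next step gives (m, d) = (45, 5) again — its k=1 value — and the period has length 2.

[45; 18, 90]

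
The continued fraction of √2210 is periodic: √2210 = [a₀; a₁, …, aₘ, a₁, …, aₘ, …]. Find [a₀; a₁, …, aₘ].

[47; 94]

a₀ = ⌊√2210⌋ = 47.
With m₀=0, d₀=1 and mₖ₊₁ = dₖaₖ − mₖ, dₖ₊₁ = (n − mₖ₊₁²)/dₖ, aₖ₊₁ = ⌊(a₀+mₖ₊₁)/dₖ₊₁⌋:
  k=1: m=47, d=1, a=94
d=1 and a=2a₀=94 at k=1, so the next step gives (m, d) = (47, 1) again — its k=1 value — and the period has length 1.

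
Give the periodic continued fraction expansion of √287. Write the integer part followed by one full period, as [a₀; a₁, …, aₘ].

[16; 1, 15, 1, 32]

a₀ = ⌊√287⌋ = 16.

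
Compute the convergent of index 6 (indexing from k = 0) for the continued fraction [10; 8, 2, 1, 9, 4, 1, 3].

Using pₖ = aₖpₖ₋₁ + pₖ₋₂, qₖ = aₖqₖ₋₁ + qₖ₋₂ (with p₋₁=1, p₋₂=0, q₋₁=0, q₋₂=1):
  k=0: a=10, p=10, q=1
  k=1: a=8, p=81, q=8
  k=2: a=2, p=172, q=17
  k=3: a=1, p=253, q=25
  k=4: a=9, p=2449, q=242
  k=5: a=4, p=10049, q=993
  k=6: a=1, p=12498, q=1235

12498/1235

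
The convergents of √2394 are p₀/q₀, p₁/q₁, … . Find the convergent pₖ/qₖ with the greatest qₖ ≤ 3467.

√2394 = [48; 1, 12, 1, 96, …] (period length 4).
Convergents:
  p_0/q_0 = 48/1
  p_1/q_1 = 49/1
  p_2/q_2 = 636/13
  p_3/q_3 = 685/14
  p_4/q_4 = 66396/1357
  p_5/q_5 = 67081/1371
  p_6/q_6 = 871368/17809
q_5 = 1371 ≤ 3467 < 17809 = q_6, so the answer is 67081/1371.

67081/1371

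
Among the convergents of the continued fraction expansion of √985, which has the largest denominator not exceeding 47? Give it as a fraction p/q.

√985 = [31; 2, 1, 1, 2, 62, …] (period length 5).
Convergents:
  p_0/q_0 = 31/1
  p_1/q_1 = 63/2
  p_2/q_2 = 94/3
  p_3/q_3 = 157/5
  p_4/q_4 = 408/13
  p_5/q_5 = 25453/811
q_4 = 13 ≤ 47 < 811 = q_5, so the answer is 408/13.

408/13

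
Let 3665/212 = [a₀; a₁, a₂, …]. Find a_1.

3

3665 = 17·212 + 61   →  a_0 = 17
212 = 3·61 + 29   →  a_1 = 3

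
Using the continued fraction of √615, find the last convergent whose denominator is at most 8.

√615 = [24; 1, 3, 1, 48, …] (period length 4).
Convergents:
  p_0/q_0 = 24/1
  p_1/q_1 = 25/1
  p_2/q_2 = 99/4
  p_3/q_3 = 124/5
  p_4/q_4 = 6051/244
q_3 = 5 ≤ 8 < 244 = q_4, so the answer is 124/5.

124/5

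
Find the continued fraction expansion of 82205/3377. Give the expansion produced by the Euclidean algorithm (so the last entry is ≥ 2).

[24; 2, 1, 11, 3, 4, 7]

82205 = 24·3377 + 1157
3377 = 2·1157 + 1063
1157 = 1·1063 + 94
1063 = 11·94 + 29
94 = 3·29 + 7
29 = 4·7 + 1
7 = 7·1 + 0  (stop)
So 82205/3377 = [24; 2, 1, 11, 3, 4, 7].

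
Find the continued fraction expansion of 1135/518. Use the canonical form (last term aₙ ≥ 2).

1135 = 2·518 + 99
518 = 5·99 + 23
99 = 4·23 + 7
23 = 3·7 + 2
7 = 3·2 + 1
2 = 2·1 + 0  (stop)
So 1135/518 = [2; 5, 4, 3, 3, 2].

[2; 5, 4, 3, 3, 2]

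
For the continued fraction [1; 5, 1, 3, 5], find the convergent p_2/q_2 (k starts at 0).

Using pₖ = aₖpₖ₋₁ + pₖ₋₂, qₖ = aₖqₖ₋₁ + qₖ₋₂ (with p₋₁=1, p₋₂=0, q₋₁=0, q₋₂=1):
  k=0: a=1, p=1, q=1
  k=1: a=5, p=6, q=5
  k=2: a=1, p=7, q=6

7/6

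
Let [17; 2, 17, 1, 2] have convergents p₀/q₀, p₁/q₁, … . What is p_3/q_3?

647/37

Using pₖ = aₖpₖ₋₁ + pₖ₋₂, qₖ = aₖqₖ₋₁ + qₖ₋₂ (with p₋₁=1, p₋₂=0, q₋₁=0, q₋₂=1):
  k=0: a=17, p=17, q=1
  k=1: a=2, p=35, q=2
  k=2: a=17, p=612, q=35
  k=3: a=1, p=647, q=37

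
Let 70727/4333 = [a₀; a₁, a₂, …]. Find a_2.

70727 = 16·4333 + 1399   →  a_0 = 16
4333 = 3·1399 + 136   →  a_1 = 3
1399 = 10·136 + 39   →  a_2 = 10

10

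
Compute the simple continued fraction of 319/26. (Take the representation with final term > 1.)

[12; 3, 1, 2, 2]

319 = 12*26 + 7
26 = 3*7 + 5
7 = 1*5 + 2
5 = 2*2 + 1
2 = 2*1 + 0  (stop)
So 319/26 = [12; 3, 1, 2, 2].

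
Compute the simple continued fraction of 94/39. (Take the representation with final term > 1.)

[2; 2, 2, 3, 2]

94 = 2·39 + 16
39 = 2·16 + 7
16 = 2·7 + 2
7 = 3·2 + 1
2 = 2·1 + 0  (stop)
So 94/39 = [2; 2, 2, 3, 2].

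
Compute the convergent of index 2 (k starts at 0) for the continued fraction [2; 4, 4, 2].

38/17

Using pₖ = aₖpₖ₋₁ + pₖ₋₂, qₖ = aₖqₖ₋₁ + qₖ₋₂ (with p₋₁=1, p₋₂=0, q₋₁=0, q₋₂=1):
  k=0: a=2, p=2, q=1
  k=1: a=4, p=9, q=4
  k=2: a=4, p=38, q=17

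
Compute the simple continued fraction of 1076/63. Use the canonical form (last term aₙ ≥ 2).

1076 = 17*63 + 5
63 = 12*5 + 3
5 = 1*3 + 2
3 = 1*2 + 1
2 = 2*1 + 0  (stop)
So 1076/63 = [17; 12, 1, 1, 2].

[17; 12, 1, 1, 2]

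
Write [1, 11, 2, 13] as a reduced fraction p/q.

337/310

Fold from the inside: start with 13/1.
  2 + 1/13 = 27/13
  11 + 13/27 = 310/27
  1 + 27/310 = 337/310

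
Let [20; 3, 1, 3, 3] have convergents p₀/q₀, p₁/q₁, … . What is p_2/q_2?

81/4

Using pₖ = aₖpₖ₋₁ + pₖ₋₂, qₖ = aₖqₖ₋₁ + qₖ₋₂ (with p₋₁=1, p₋₂=0, q₋₁=0, q₋₂=1):
  k=0: a=20, p=20, q=1
  k=1: a=3, p=61, q=3
  k=2: a=1, p=81, q=4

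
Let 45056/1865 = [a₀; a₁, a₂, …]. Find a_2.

45056 = 24·1865 + 296   →  a_0 = 24
1865 = 6·296 + 89   →  a_1 = 6
296 = 3·89 + 29   →  a_2 = 3

3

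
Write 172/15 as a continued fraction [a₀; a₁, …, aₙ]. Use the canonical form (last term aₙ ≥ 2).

172 = 11*15 + 7
15 = 2*7 + 1
7 = 7*1 + 0  (stop)
So 172/15 = [11; 2, 7].

[11; 2, 7]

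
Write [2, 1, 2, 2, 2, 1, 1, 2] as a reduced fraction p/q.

287/106

Using pₖ = aₖpₖ₋₁ + pₖ₋₂ and qₖ = aₖqₖ₋₁ + qₖ₋₂:
  k=0: a=2, p=2, q=1
  k=1: a=1, p=3, q=1
  k=2: a=2, p=8, q=3
  k=3: a=2, p=19, q=7
  k=4: a=2, p=46, q=17
  k=5: a=1, p=65, q=24
  k=6: a=1, p=111, q=41
  k=7: a=2, p=287, q=106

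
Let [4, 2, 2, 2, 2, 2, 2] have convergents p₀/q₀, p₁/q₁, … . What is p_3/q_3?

Using pₖ = aₖpₖ₋₁ + pₖ₋₂, qₖ = aₖqₖ₋₁ + qₖ₋₂ (with p₋₁=1, p₋₂=0, q₋₁=0, q₋₂=1):
  k=0: a=4, p=4, q=1
  k=1: a=2, p=9, q=2
  k=2: a=2, p=22, q=5
  k=3: a=2, p=53, q=12

53/12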